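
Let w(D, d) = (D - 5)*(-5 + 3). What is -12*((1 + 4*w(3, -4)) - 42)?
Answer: 300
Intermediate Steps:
w(D, d) = 10 - 2*D (w(D, d) = (-5 + D)*(-2) = 10 - 2*D)
-12*((1 + 4*w(3, -4)) - 42) = -12*((1 + 4*(10 - 2*3)) - 42) = -12*((1 + 4*(10 - 6)) - 42) = -12*((1 + 4*4) - 42) = -12*((1 + 16) - 42) = -12*(17 - 42) = -12*(-25) = 300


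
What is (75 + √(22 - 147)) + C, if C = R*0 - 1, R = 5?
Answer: 74 + 5*I*√5 ≈ 74.0 + 11.18*I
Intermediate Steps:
C = -1 (C = 5*0 - 1 = 0 - 1 = -1)
(75 + √(22 - 147)) + C = (75 + √(22 - 147)) - 1 = (75 + √(-125)) - 1 = (75 + 5*I*√5) - 1 = 74 + 5*I*√5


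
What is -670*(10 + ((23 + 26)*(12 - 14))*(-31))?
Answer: -2042160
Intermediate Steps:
-670*(10 + ((23 + 26)*(12 - 14))*(-31)) = -670*(10 + (49*(-2))*(-31)) = -670*(10 - 98*(-31)) = -670*(10 + 3038) = -670*3048 = -2042160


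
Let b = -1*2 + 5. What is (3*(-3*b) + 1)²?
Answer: 676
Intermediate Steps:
b = 3 (b = -2 + 5 = 3)
(3*(-3*b) + 1)² = (3*(-3*3) + 1)² = (3*(-9) + 1)² = (-27 + 1)² = (-26)² = 676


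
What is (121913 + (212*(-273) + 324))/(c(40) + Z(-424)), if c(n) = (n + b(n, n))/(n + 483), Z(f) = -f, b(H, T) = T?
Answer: 33660803/221832 ≈ 151.74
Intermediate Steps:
c(n) = 2*n/(483 + n) (c(n) = (n + n)/(n + 483) = (2*n)/(483 + n) = 2*n/(483 + n))
(121913 + (212*(-273) + 324))/(c(40) + Z(-424)) = (121913 + (212*(-273) + 324))/(2*40/(483 + 40) - 1*(-424)) = (121913 + (-57876 + 324))/(2*40/523 + 424) = (121913 - 57552)/(2*40*(1/523) + 424) = 64361/(80/523 + 424) = 64361/(221832/523) = 64361*(523/221832) = 33660803/221832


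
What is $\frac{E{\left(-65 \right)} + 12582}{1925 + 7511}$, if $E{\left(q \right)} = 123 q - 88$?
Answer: $\frac{4499}{9436} \approx 0.47679$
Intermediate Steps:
$E{\left(q \right)} = -88 + 123 q$
$\frac{E{\left(-65 \right)} + 12582}{1925 + 7511} = \frac{\left(-88 + 123 \left(-65\right)\right) + 12582}{1925 + 7511} = \frac{\left(-88 - 7995\right) + 12582}{9436} = \left(-8083 + 12582\right) \frac{1}{9436} = 4499 \cdot \frac{1}{9436} = \frac{4499}{9436}$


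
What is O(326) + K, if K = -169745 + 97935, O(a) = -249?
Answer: -72059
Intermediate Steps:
K = -71810
O(326) + K = -249 - 71810 = -72059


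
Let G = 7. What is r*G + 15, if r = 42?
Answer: 309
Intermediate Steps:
r*G + 15 = 42*7 + 15 = 294 + 15 = 309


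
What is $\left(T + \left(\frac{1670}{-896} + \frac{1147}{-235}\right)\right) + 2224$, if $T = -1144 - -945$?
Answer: $\frac{212481919}{105280} \approx 2018.3$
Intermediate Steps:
$T = -199$ ($T = -1144 + 945 = -199$)
$\left(T + \left(\frac{1670}{-896} + \frac{1147}{-235}\right)\right) + 2224 = \left(-199 + \left(\frac{1670}{-896} + \frac{1147}{-235}\right)\right) + 2224 = \left(-199 + \left(1670 \left(- \frac{1}{896}\right) + 1147 \left(- \frac{1}{235}\right)\right)\right) + 2224 = \left(-199 - \frac{710081}{105280}\right) + 2224 = - \frac{21660801}{105280} + 2224 = \frac{212481919}{105280}$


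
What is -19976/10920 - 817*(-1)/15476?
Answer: -37528367/21124740 ≈ -1.7765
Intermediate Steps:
-19976/10920 - 817*(-1)/15476 = -19976*1/10920 + 817*(1/15476) = -2497/1365 + 817/15476 = -37528367/21124740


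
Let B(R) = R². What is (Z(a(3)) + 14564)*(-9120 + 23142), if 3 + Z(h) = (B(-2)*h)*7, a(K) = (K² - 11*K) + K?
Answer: 195929406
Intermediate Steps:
a(K) = K² - 10*K
Z(h) = -3 + 28*h (Z(h) = -3 + ((-2)²*h)*7 = -3 + (4*h)*7 = -3 + 28*h)
(Z(a(3)) + 14564)*(-9120 + 23142) = ((-3 + 28*(3*(-10 + 3))) + 14564)*(-9120 + 23142) = ((-3 + 28*(3*(-7))) + 14564)*14022 = ((-3 + 28*(-21)) + 14564)*14022 = ((-3 - 588) + 14564)*14022 = (-591 + 14564)*14022 = 13973*14022 = 195929406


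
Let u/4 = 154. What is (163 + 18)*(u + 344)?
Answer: 173760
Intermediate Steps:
u = 616 (u = 4*154 = 616)
(163 + 18)*(u + 344) = (163 + 18)*(616 + 344) = 181*960 = 173760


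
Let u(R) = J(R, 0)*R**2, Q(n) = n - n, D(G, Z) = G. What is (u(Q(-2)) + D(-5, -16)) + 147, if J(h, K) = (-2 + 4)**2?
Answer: 142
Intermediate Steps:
J(h, K) = 4 (J(h, K) = 2**2 = 4)
Q(n) = 0
u(R) = 4*R**2
(u(Q(-2)) + D(-5, -16)) + 147 = (4*0**2 - 5) + 147 = (4*0 - 5) + 147 = (0 - 5) + 147 = -5 + 147 = 142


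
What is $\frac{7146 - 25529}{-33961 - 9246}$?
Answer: $\frac{18383}{43207} \approx 0.42546$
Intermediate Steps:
$\frac{7146 - 25529}{-33961 - 9246} = - \frac{18383}{-43207} = \left(-18383\right) \left(- \frac{1}{43207}\right) = \frac{18383}{43207}$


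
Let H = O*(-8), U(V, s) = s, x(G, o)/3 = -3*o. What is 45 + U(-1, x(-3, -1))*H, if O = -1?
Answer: 117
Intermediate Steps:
x(G, o) = -9*o (x(G, o) = 3*(-3*o) = -9*o)
H = 8 (H = -1*(-8) = 8)
45 + U(-1, x(-3, -1))*H = 45 - 9*(-1)*8 = 45 + 9*8 = 45 + 72 = 117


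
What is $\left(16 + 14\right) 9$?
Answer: $270$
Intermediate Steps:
$\left(16 + 14\right) 9 = 30 \cdot 9 = 270$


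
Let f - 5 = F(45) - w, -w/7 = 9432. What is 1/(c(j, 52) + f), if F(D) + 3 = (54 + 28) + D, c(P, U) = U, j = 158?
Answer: 1/66205 ≈ 1.5105e-5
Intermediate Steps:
F(D) = 79 + D (F(D) = -3 + ((54 + 28) + D) = -3 + (82 + D) = 79 + D)
w = -66024 (w = -7*9432 = -66024)
f = 66153 (f = 5 + ((79 + 45) - 1*(-66024)) = 5 + (124 + 66024) = 5 + 66148 = 66153)
1/(c(j, 52) + f) = 1/(52 + 66153) = 1/66205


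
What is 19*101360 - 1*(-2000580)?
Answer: 3926420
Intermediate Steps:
19*101360 - 1*(-2000580) = 1925840 + 2000580 = 3926420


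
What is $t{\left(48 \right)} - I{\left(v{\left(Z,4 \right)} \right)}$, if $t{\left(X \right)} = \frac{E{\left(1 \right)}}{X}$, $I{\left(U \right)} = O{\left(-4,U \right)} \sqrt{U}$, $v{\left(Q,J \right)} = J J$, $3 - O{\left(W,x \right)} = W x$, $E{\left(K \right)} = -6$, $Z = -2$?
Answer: $- \frac{2145}{8} \approx -268.13$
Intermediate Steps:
$O{\left(W,x \right)} = 3 - W x$
$v{\left(Q,J \right)} = J^{2}$
$I{\left(U \right)} = \sqrt{U} \left(3 + 4 U\right)$ ($I{\left(U \right)} = \left(3 - - 4 U\right) \sqrt{U} = \left(3 + 4 U\right) \sqrt{U} = \sqrt{U} \left(3 + 4 U\right)$)
$t{\left(X \right)} = - \frac{6}{X}$
$t{\left(48 \right)} - I{\left(v{\left(Z,4 \right)} \right)} = - \frac{6}{48} - \sqrt{4^{2}} \left(3 + 4 \cdot 4^{2}\right) = \left(-6\right) \frac{1}{48} - \sqrt{16} \left(3 + 4 \cdot 16\right) = - \frac{1}{8} - 4 \left(3 + 64\right) = - \frac{1}{8} - 4 \cdot 67 = - \frac{1}{8} - 268 = - \frac{2145}{8}$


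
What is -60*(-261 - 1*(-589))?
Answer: -19680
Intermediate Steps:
-60*(-261 - 1*(-589)) = -60*(-261 + 589) = -60*328 = -19680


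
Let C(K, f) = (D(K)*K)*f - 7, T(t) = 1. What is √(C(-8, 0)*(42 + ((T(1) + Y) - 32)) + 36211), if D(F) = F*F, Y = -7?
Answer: √36183 ≈ 190.22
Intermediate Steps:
D(F) = F²
C(K, f) = -7 + f*K³ (C(K, f) = (K²*K)*f - 7 = K³*f - 7 = f*K³ - 7 = -7 + f*K³)
√(C(-8, 0)*(42 + ((T(1) + Y) - 32)) + 36211) = √((-7 + 0*(-8)³)*(42 + ((1 - 7) - 32)) + 36211) = √((-7 + 0*(-512))*(42 + (-6 - 32)) + 36211) = √((-7 + 0)*(42 - 38) + 36211) = √(-7*4 + 36211) = √(-28 + 36211) = √36183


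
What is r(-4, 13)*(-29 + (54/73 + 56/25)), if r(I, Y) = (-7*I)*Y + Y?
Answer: -17902599/1825 ≈ -9809.6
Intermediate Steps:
r(I, Y) = Y - 7*I*Y (r(I, Y) = -7*I*Y + Y = Y - 7*I*Y)
r(-4, 13)*(-29 + (54/73 + 56/25)) = (13*(1 - 7*(-4)))*(-29 + (54/73 + 56/25)) = (13*(1 + 28))*(-29 + (54*(1/73) + 56*(1/25))) = (13*29)*(-29 + (54/73 + 56/25)) = 377*(-29 + 5438/1825) = 377*(-47487/1825) = -17902599/1825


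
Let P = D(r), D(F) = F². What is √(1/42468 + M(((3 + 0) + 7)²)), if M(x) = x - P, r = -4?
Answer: √37874162121/21234 ≈ 9.1651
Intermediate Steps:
P = 16 (P = (-4)² = 16)
M(x) = -16 + x (M(x) = x - 1*16 = x - 16 = -16 + x)
√(1/42468 + M(((3 + 0) + 7)²)) = √(1/42468 + (-16 + ((3 + 0) + 7)²)) = √(1/42468 + (-16 + (3 + 7)²)) = √(1/42468 + (-16 + 10²)) = √(1/42468 + (-16 + 100)) = √(1/42468 + 84) = √(3567313/42468) = √37874162121/21234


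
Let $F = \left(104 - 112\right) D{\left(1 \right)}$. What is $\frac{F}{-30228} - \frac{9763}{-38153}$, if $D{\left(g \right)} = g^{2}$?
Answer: $\frac{73855297}{288322221} \approx 0.25616$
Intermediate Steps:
$F = -8$ ($F = \left(104 - 112\right) 1^{2} = \left(-8\right) 1 = -8$)
$\frac{F}{-30228} - \frac{9763}{-38153} = - \frac{8}{-30228} - \frac{9763}{-38153} = \left(-8\right) \left(- \frac{1}{30228}\right) - - \frac{9763}{38153} = \frac{2}{7557} + \frac{9763}{38153} = \frac{73855297}{288322221}$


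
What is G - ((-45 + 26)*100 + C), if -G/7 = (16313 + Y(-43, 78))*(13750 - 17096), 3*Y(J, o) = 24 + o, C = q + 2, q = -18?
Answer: 382881350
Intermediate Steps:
C = -16 (C = -18 + 2 = -16)
Y(J, o) = 8 + o/3 (Y(J, o) = (24 + o)/3 = 8 + o/3)
G = 382879434 (G = -7*(16313 + (8 + (⅓)*78))*(13750 - 17096) = -7*(16313 + (8 + 26))*(-3346) = -7*(16313 + 34)*(-3346) = -114429*(-3346) = -7*(-54697062) = 382879434)
G - ((-45 + 26)*100 + C) = 382879434 - ((-45 + 26)*100 - 16) = 382879434 - (-19*100 - 16) = 382879434 - (-1900 - 16) = 382879434 - 1*(-1916) = 382879434 + 1916 = 382881350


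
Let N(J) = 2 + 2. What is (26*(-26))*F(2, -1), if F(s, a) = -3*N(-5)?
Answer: 8112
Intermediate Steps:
N(J) = 4
F(s, a) = -12 (F(s, a) = -3*4 = -12)
(26*(-26))*F(2, -1) = (26*(-26))*(-12) = -676*(-12) = 8112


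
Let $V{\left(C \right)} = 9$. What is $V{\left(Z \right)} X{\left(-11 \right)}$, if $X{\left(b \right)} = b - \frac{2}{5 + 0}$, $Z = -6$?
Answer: $- \frac{513}{5} \approx -102.6$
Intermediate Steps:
$X{\left(b \right)} = - \frac{2}{5} + b$ ($X{\left(b \right)} = b - \frac{2}{5} = - \frac{2}{5} + b$)
$V{\left(Z \right)} X{\left(-11 \right)} = 9 \left(- \frac{2}{5} - 11\right) = 9 \left(- \frac{57}{5}\right) = - \frac{513}{5}$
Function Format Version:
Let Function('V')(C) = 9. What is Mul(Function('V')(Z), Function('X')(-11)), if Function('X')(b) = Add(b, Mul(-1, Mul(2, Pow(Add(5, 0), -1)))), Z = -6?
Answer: Rational(-513, 5) ≈ -102.60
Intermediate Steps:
Function('X')(b) = Add(Rational(-2, 5), b) (Function('X')(b) = Add(b, Mul(-1, Mul(2, Pow(5, -1)))) = Add(b, Mul(-1, Mul(2, Rational(1, 5)))) = Add(b, Mul(-1, Rational(2, 5))) = Add(b, Rational(-2, 5)) = Add(Rational(-2, 5), b))
Mul(Function('V')(Z), Function('X')(-11)) = Mul(9, Add(Rational(-2, 5), -11)) = Mul(9, Rational(-57, 5)) = Rational(-513, 5)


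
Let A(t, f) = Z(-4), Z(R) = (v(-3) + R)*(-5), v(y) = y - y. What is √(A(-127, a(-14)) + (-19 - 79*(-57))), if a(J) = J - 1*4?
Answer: 2*√1126 ≈ 67.112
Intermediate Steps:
v(y) = 0
Z(R) = -5*R (Z(R) = (0 + R)*(-5) = R*(-5) = -5*R)
a(J) = -4 + J (a(J) = J - 4 = -4 + J)
A(t, f) = 20 (A(t, f) = -5*(-4) = 20)
√(A(-127, a(-14)) + (-19 - 79*(-57))) = √(20 + (-19 - 79*(-57))) = √(20 + (-19 + 4503)) = √(20 + 4484) = √4504 = 2*√1126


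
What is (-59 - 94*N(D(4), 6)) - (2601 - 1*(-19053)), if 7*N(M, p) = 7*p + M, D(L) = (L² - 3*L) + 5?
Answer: -156785/7 ≈ -22398.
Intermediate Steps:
D(L) = 5 + L² - 3*L
N(M, p) = p + M/7 (N(M, p) = (7*p + M)/7 = (M + 7*p)/7 = p + M/7)
(-59 - 94*N(D(4), 6)) - (2601 - 1*(-19053)) = (-59 - 94*(6 + (5 + 4² - 3*4)/7)) - (2601 - 1*(-19053)) = (-59 - 94*(6 + (5 + 16 - 12)/7)) - (2601 + 19053) = (-59 - 94*(6 + (⅐)*9)) - 1*21654 = (-59 - 94*(6 + 9/7)) - 21654 = (-59 - 94*51/7) - 21654 = (-59 - 4794/7) - 21654 = -5207/7 - 21654 = -156785/7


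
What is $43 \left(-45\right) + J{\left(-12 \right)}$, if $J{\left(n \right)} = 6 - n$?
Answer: $-1917$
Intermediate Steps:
$43 \left(-45\right) + J{\left(-12 \right)} = 43 \left(-45\right) + \left(6 - -12\right) = -1935 + \left(6 + 12\right) = -1935 + 18 = -1917$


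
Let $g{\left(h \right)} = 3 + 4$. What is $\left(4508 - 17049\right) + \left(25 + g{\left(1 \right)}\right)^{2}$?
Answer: $-11517$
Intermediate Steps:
$g{\left(h \right)} = 7$
$\left(4508 - 17049\right) + \left(25 + g{\left(1 \right)}\right)^{2} = \left(4508 - 17049\right) + \left(25 + 7\right)^{2} = -12541 + 32^{2} = -12541 + 1024 = -11517$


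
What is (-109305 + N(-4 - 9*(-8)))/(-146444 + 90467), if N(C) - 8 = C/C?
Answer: 36432/18659 ≈ 1.9525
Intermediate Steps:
N(C) = 9 (N(C) = 8 + C/C = 8 + 1 = 9)
(-109305 + N(-4 - 9*(-8)))/(-146444 + 90467) = (-109305 + 9)/(-146444 + 90467) = -109296/(-55977) = -109296*(-1/55977) = 36432/18659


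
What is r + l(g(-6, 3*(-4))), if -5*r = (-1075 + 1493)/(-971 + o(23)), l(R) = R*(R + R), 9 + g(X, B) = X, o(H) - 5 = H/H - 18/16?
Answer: 17393594/38645 ≈ 450.09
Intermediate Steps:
o(H) = 39/8 (o(H) = 5 + (H/H - 18/16) = 5 + (1 - 18*1/16) = 5 + (1 - 9/8) = 5 - ⅛ = 39/8)
g(X, B) = -9 + X
l(R) = 2*R² (l(R) = R*(2*R) = 2*R²)
r = 3344/38645 (r = -(-1075 + 1493)/(5*(-971 + 39/8)) = -418/(5*(-7729/8)) = -418*(-8)/(5*7729) = -⅕*(-3344/7729) = 3344/38645 ≈ 0.086531)
r + l(g(-6, 3*(-4))) = 3344/38645 + 2*(-9 - 6)² = 3344/38645 + 2*(-15)² = 3344/38645 + 2*225 = 3344/38645 + 450 = 17393594/38645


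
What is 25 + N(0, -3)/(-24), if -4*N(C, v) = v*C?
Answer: 25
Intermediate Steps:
N(C, v) = -C*v/4 (N(C, v) = -v*C/4 = -C*v/4)
25 + N(0, -3)/(-24) = 25 + (-¼*0*(-3))/(-24) = 25 - 1/24*0 = 25 + 0 = 25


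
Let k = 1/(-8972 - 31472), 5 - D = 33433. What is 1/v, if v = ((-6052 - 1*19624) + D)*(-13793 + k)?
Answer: 10111/8242704318168 ≈ 1.2267e-9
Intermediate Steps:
D = -33428 (D = 5 - 1*33433 = 5 - 33433 = -33428)
k = -1/40444 (k = 1/(-40444) = -1/40444 ≈ -2.4726e-5)
v = 8242704318168/10111 (v = ((-6052 - 1*19624) - 33428)*(-13793 - 1/40444) = ((-6052 - 19624) - 33428)*(-557844093/40444) = (-25676 - 33428)*(-557844093/40444) = -59104*(-557844093/40444) = 8242704318168/10111 ≈ 8.1522e+8)
1/v = 1/(8242704318168/10111) = 10111/8242704318168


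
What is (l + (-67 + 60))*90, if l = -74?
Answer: -7290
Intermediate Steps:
(l + (-67 + 60))*90 = (-74 + (-67 + 60))*90 = (-74 - 7)*90 = -81*90 = -7290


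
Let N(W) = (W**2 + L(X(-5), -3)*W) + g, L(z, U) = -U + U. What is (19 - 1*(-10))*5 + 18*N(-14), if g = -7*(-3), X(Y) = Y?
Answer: 4051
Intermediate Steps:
L(z, U) = 0
g = 21
N(W) = 21 + W**2 (N(W) = (W**2 + 0*W) + 21 = (W**2 + 0) + 21 = W**2 + 21 = 21 + W**2)
(19 - 1*(-10))*5 + 18*N(-14) = (19 - 1*(-10))*5 + 18*(21 + (-14)**2) = (19 + 10)*5 + 18*(21 + 196) = 29*5 + 18*217 = 145 + 3906 = 4051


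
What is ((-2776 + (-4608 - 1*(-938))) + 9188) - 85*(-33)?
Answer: 5547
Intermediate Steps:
((-2776 + (-4608 - 1*(-938))) + 9188) - 85*(-33) = ((-2776 + (-4608 + 938)) + 9188) + 2805 = ((-2776 - 3670) + 9188) + 2805 = (-6446 + 9188) + 2805 = 2742 + 2805 = 5547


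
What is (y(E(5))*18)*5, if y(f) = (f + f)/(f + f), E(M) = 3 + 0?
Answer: 90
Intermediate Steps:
E(M) = 3
y(f) = 1 (y(f) = (2*f)/((2*f)) = (2*f)*(1/(2*f)) = 1)
(y(E(5))*18)*5 = (1*18)*5 = 18*5 = 90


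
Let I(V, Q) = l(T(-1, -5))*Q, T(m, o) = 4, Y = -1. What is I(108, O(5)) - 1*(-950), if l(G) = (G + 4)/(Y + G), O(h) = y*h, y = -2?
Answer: 2770/3 ≈ 923.33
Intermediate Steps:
O(h) = -2*h
l(G) = (4 + G)/(-1 + G) (l(G) = (G + 4)/(-1 + G) = (4 + G)/(-1 + G))
I(V, Q) = 8*Q/3 (I(V, Q) = ((4 + 4)/(-1 + 4))*Q = (8/3)*Q = ((⅓)*8)*Q = 8*Q/3)
I(108, O(5)) - 1*(-950) = 8*(-2*5)/3 - 1*(-950) = (8/3)*(-10) + 950 = -80/3 + 950 = 2770/3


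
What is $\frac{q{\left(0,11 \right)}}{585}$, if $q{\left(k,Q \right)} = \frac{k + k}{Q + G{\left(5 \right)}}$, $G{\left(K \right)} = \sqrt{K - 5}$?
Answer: $0$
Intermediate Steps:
$G{\left(K \right)} = \sqrt{-5 + K}$
$q{\left(k,Q \right)} = \frac{2 k}{Q}$ ($q{\left(k,Q \right)} = \frac{k + k}{Q + \sqrt{-5 + 5}} = \frac{2 k}{Q + \sqrt{0}} = \frac{2 k}{Q + 0} = \frac{2 k}{Q}$)
$\frac{q{\left(0,11 \right)}}{585} = \frac{2 \cdot 0 \cdot \frac{1}{11}}{585} = 2 \cdot 0 \cdot \frac{1}{11} \cdot \frac{1}{585} = 0 \cdot \frac{1}{585} = 0$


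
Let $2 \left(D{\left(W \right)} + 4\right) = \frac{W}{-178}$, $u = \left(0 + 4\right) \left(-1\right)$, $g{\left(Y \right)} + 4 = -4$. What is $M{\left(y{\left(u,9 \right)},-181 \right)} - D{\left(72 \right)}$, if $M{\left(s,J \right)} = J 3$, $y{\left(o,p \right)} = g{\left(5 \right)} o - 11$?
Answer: $- \frac{47953}{89} \approx -538.8$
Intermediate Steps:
$g{\left(Y \right)} = -8$ ($g{\left(Y \right)} = -4 - 4 = -8$)
$u = -4$ ($u = 4 \left(-1\right) = -4$)
$y{\left(o,p \right)} = -11 - 8 o$ ($y{\left(o,p \right)} = - 8 o - 11 = -11 - 8 o$)
$D{\left(W \right)} = -4 - \frac{W}{356}$ ($D{\left(W \right)} = -4 + \frac{W \frac{1}{-178}}{2} = -4 + \frac{W \left(- \frac{1}{178}\right)}{2} = -4 + \frac{\left(- \frac{1}{178}\right) W}{2} = -4 - \frac{W}{356}$)
$M{\left(s,J \right)} = 3 J$
$M{\left(y{\left(u,9 \right)},-181 \right)} - D{\left(72 \right)} = 3 \left(-181\right) - \left(-4 - \frac{18}{89}\right) = -543 - \left(-4 - \frac{18}{89}\right) = -543 - - \frac{374}{89} = -543 + \frac{374}{89} = - \frac{47953}{89}$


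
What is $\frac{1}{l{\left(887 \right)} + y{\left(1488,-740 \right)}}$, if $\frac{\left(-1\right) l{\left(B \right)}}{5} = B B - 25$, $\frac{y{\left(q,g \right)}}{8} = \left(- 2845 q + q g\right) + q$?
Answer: $- \frac{1}{46597656} \approx -2.146 \cdot 10^{-8}$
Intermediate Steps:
$y{\left(q,g \right)} = - 22752 q + 8 g q$ ($y{\left(q,g \right)} = 8 \left(\left(- 2845 q + q g\right) + q\right) = 8 \left(\left(- 2845 q + g q\right) + q\right) = 8 \left(- 2844 q + g q\right) = - 22752 q + 8 g q$)
$l{\left(B \right)} = 125 - 5 B^{2}$ ($l{\left(B \right)} = - 5 \left(B B - 25\right) = - 5 \left(B^{2} - 25\right) = - 5 \left(-25 + B^{2}\right) = 125 - 5 B^{2}$)
$\frac{1}{l{\left(887 \right)} + y{\left(1488,-740 \right)}} = \frac{1}{\left(125 - 5 \cdot 887^{2}\right) + 8 \cdot 1488 \left(-2844 - 740\right)} = \frac{1}{\left(125 - 3933845\right) + 8 \cdot 1488 \left(-3584\right)} = \frac{1}{\left(125 - 3933845\right) - 42663936} = \frac{1}{-3933720 - 42663936} = \frac{1}{-46597656} = - \frac{1}{46597656}$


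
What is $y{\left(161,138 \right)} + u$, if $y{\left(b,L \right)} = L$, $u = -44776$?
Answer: $-44638$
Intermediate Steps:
$y{\left(161,138 \right)} + u = 138 - 44776 = -44638$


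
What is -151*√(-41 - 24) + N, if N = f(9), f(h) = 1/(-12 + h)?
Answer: -⅓ - 151*I*√65 ≈ -0.33333 - 1217.4*I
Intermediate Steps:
N = -⅓ (N = 1/(-12 + 9) = 1/(-3) = -⅓ ≈ -0.33333)
-151*√(-41 - 24) + N = -151*√(-41 - 24) - ⅓ = -151*I*√65 - ⅓ = -⅓ - 151*I*√65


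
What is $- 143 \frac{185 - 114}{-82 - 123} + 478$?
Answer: $\frac{108143}{205} \approx 527.53$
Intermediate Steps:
$- 143 \frac{185 - 114}{-82 - 123} + 478 = - 143 \frac{71}{-205} + 478 = - 143 \cdot 71 \left(- \frac{1}{205}\right) + 478 = \left(-143\right) \left(- \frac{71}{205}\right) + 478 = \frac{10153}{205} + 478 = \frac{108143}{205}$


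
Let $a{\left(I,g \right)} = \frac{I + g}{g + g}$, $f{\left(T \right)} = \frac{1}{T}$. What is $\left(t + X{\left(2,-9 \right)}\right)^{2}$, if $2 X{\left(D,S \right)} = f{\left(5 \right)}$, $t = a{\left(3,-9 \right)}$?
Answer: $\frac{169}{900} \approx 0.18778$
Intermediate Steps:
$a{\left(I,g \right)} = \frac{I + g}{2 g}$
$t = \frac{1}{3}$ ($t = \frac{3 - 9}{2 \left(-9\right)} = \frac{1}{2} \left(- \frac{1}{9}\right) \left(-6\right) = \frac{1}{3} \approx 0.33333$)
$X{\left(D,S \right)} = \frac{1}{10}$ ($X{\left(D,S \right)} = \frac{1}{2 \cdot 5} = \frac{1}{2} \cdot \frac{1}{5} = \frac{1}{10}$)
$\left(t + X{\left(2,-9 \right)}\right)^{2} = \left(\frac{1}{3} + \frac{1}{10}\right)^{2} = \left(\frac{13}{30}\right)^{2} = \frac{169}{900}$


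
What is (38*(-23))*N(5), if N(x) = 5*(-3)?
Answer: 13110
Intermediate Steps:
N(x) = -15
(38*(-23))*N(5) = (38*(-23))*(-15) = -874*(-15) = 13110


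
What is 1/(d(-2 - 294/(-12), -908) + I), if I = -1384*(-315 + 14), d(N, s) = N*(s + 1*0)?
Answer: 1/396154 ≈ 2.5243e-6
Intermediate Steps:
d(N, s) = N*s (d(N, s) = N*(s + 0) = N*s)
I = 416584 (I = -1384*(-301) = 416584)
1/(d(-2 - 294/(-12), -908) + I) = 1/((-2 - 294/(-12))*(-908) + 416584) = 1/((-2 - 294*(-1)/12)*(-908) + 416584) = 1/((-2 - 14*(-7/4))*(-908) + 416584) = 1/((-2 + 49/2)*(-908) + 416584) = 1/((45/2)*(-908) + 416584) = 1/(-20430 + 416584) = 1/396154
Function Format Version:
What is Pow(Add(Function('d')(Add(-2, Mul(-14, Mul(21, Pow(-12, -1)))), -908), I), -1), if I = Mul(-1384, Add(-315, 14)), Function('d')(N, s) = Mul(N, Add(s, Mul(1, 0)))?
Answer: Rational(1, 396154) ≈ 2.5243e-6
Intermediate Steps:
Function('d')(N, s) = Mul(N, s) (Function('d')(N, s) = Mul(N, Add(s, 0)) = Mul(N, s))
I = 416584 (I = Mul(-1384, -301) = 416584)
Pow(Add(Function('d')(Add(-2, Mul(-14, Mul(21, Pow(-12, -1)))), -908), I), -1) = Pow(Add(Mul(Add(-2, Mul(-14, Mul(21, Pow(-12, -1)))), -908), 416584), -1) = Pow(Add(Mul(Add(-2, Mul(-14, Mul(21, Rational(-1, 12)))), -908), 416584), -1) = Pow(Add(Mul(Add(-2, Mul(-14, Rational(-7, 4))), -908), 416584), -1) = Pow(Add(Mul(Add(-2, Rational(49, 2)), -908), 416584), -1) = Pow(Add(Mul(Rational(45, 2), -908), 416584), -1) = Pow(Add(-20430, 416584), -1) = Pow(396154, -1) = Rational(1, 396154)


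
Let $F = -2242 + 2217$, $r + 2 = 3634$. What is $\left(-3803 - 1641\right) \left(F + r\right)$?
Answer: $-19636508$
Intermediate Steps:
$r = 3632$ ($r = -2 + 3634 = 3632$)
$F = -25$
$\left(-3803 - 1641\right) \left(F + r\right) = \left(-3803 - 1641\right) \left(-25 + 3632\right) = \left(-5444\right) 3607 = -19636508$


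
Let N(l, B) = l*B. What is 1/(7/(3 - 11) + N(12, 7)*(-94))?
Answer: -8/63175 ≈ -0.00012663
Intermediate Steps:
N(l, B) = B*l
1/(7/(3 - 11) + N(12, 7)*(-94)) = 1/(7/(3 - 11) + (7*12)*(-94)) = 1/(7/(-8) + 84*(-94)) = 1/(-1/8*7 - 7896) = 1/(-7/8 - 7896) = 1/(-63175/8) = -8/63175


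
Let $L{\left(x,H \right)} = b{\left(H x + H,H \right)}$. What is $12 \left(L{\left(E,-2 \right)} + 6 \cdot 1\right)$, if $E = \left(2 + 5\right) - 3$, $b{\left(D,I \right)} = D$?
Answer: $-48$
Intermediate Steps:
$E = 4$ ($E = 7 - 3 = 4$)
$L{\left(x,H \right)} = H + H x$ ($L{\left(x,H \right)} = H x + H = H + H x$)
$12 \left(L{\left(E,-2 \right)} + 6 \cdot 1\right) = 12 \left(- 2 \left(1 + 4\right) + 6 \cdot 1\right) = 12 \left(\left(-2\right) 5 + 6\right) = 12 \left(-10 + 6\right) = 12 \left(-4\right) = -48$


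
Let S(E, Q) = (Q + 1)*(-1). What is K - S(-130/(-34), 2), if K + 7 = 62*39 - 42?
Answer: 2372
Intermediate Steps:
S(E, Q) = -1 - Q (S(E, Q) = (1 + Q)*(-1) = -1 - Q)
K = 2369 (K = -7 + (62*39 - 42) = -7 + (2418 - 42) = -7 + 2376 = 2369)
K - S(-130/(-34), 2) = 2369 - (-1 - 1*2) = 2369 - (-1 - 2) = 2369 - 1*(-3) = 2369 + 3 = 2372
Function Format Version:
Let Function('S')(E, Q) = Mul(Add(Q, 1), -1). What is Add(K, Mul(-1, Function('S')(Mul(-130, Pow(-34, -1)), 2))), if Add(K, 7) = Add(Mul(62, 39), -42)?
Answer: 2372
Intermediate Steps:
Function('S')(E, Q) = Add(-1, Mul(-1, Q)) (Function('S')(E, Q) = Mul(Add(1, Q), -1) = Add(-1, Mul(-1, Q)))
K = 2369 (K = Add(-7, Add(Mul(62, 39), -42)) = Add(-7, Add(2418, -42)) = Add(-7, 2376) = 2369)
Add(K, Mul(-1, Function('S')(Mul(-130, Pow(-34, -1)), 2))) = Add(2369, Mul(-1, Add(-1, Mul(-1, 2)))) = Add(2369, Mul(-1, Add(-1, -2))) = Add(2369, Mul(-1, -3)) = Add(2369, 3) = 2372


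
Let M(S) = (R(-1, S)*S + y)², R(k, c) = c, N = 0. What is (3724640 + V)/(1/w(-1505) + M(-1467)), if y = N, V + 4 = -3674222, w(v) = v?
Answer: 37936535/3485194015600552 ≈ 1.0885e-8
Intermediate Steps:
V = -3674226 (V = -4 - 3674222 = -3674226)
y = 0
M(S) = S⁴ (M(S) = (S*S + 0)² = (S² + 0)² = (S²)² = S⁴)
(3724640 + V)/(1/w(-1505) + M(-1467)) = (3724640 - 3674226)/(1/(-1505) + (-1467)⁴) = 50414/(-1/1505 + 4631487063921) = 50414/(6970388031201104/1505) = 50414*(1505/6970388031201104) = 37936535/3485194015600552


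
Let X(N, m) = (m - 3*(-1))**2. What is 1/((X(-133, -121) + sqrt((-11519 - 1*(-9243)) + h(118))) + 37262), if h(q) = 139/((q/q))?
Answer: 51186/2620008733 - I*sqrt(2137)/2620008733 ≈ 1.9537e-5 - 1.7644e-8*I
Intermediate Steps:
h(q) = 139 (h(q) = 139/1 = 139*1 = 139)
X(N, m) = (3 + m)**2 (X(N, m) = (m + 3)**2 = (3 + m)**2)
1/((X(-133, -121) + sqrt((-11519 - 1*(-9243)) + h(118))) + 37262) = 1/(((3 - 121)**2 + sqrt((-11519 - 1*(-9243)) + 139)) + 37262) = 1/(((-118)**2 + sqrt((-11519 + 9243) + 139)) + 37262) = 1/((13924 + sqrt(-2276 + 139)) + 37262) = 1/((13924 + sqrt(-2137)) + 37262) = 1/((13924 + I*sqrt(2137)) + 37262) = 1/(51186 + I*sqrt(2137))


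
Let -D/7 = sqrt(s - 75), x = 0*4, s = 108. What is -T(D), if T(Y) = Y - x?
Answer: 7*sqrt(33) ≈ 40.212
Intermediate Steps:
x = 0
D = -7*sqrt(33) (D = -7*sqrt(108 - 75) = -7*sqrt(33) ≈ -40.212)
T(Y) = Y (T(Y) = Y - 1*0 = Y + 0 = Y)
-T(D) = -(-7)*sqrt(33) = 7*sqrt(33)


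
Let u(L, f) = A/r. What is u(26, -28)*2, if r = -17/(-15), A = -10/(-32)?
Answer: 75/136 ≈ 0.55147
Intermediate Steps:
A = 5/16 (A = -10*(-1/32) = 5/16 ≈ 0.31250)
r = 17/15 (r = -17*(-1/15) = 17/15 ≈ 1.1333)
u(L, f) = 75/272 (u(L, f) = 5/(16*(17/15)) = (5/16)*(15/17) = 75/272)
u(26, -28)*2 = (75/272)*2 = 75/136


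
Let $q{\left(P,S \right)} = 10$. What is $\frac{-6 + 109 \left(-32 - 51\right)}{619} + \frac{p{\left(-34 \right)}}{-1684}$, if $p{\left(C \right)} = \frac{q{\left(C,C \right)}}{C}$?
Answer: $- \frac{259166189}{17720732} \approx -14.625$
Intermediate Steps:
$p{\left(C \right)} = \frac{10}{C}$
$\frac{-6 + 109 \left(-32 - 51\right)}{619} + \frac{p{\left(-34 \right)}}{-1684} = \frac{-6 + 109 \left(-32 - 51\right)}{619} + \frac{10 \frac{1}{-34}}{-1684} = \left(-6 + 109 \left(-83\right)\right) \frac{1}{619} + 10 \left(- \frac{1}{34}\right) \left(- \frac{1}{1684}\right) = \left(-6 - 9047\right) \frac{1}{619} - - \frac{5}{28628} = \left(-9053\right) \frac{1}{619} + \frac{5}{28628} = - \frac{9053}{619} + \frac{5}{28628} = - \frac{259166189}{17720732}$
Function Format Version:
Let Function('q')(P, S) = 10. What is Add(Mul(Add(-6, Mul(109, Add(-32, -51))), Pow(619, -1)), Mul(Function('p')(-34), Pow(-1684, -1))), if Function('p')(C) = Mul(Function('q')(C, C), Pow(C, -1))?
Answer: Rational(-259166189, 17720732) ≈ -14.625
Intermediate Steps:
Function('p')(C) = Mul(10, Pow(C, -1))
Add(Mul(Add(-6, Mul(109, Add(-32, -51))), Pow(619, -1)), Mul(Function('p')(-34), Pow(-1684, -1))) = Add(Mul(Add(-6, Mul(109, Add(-32, -51))), Pow(619, -1)), Mul(Mul(10, Pow(-34, -1)), Pow(-1684, -1))) = Add(Mul(Add(-6, Mul(109, -83)), Rational(1, 619)), Mul(Mul(10, Rational(-1, 34)), Rational(-1, 1684))) = Add(Mul(Add(-6, -9047), Rational(1, 619)), Mul(Rational(-5, 17), Rational(-1, 1684))) = Add(Mul(-9053, Rational(1, 619)), Rational(5, 28628)) = Add(Rational(-9053, 619), Rational(5, 28628)) = Rational(-259166189, 17720732)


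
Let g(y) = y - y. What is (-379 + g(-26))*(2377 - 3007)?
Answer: 238770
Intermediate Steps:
g(y) = 0
(-379 + g(-26))*(2377 - 3007) = (-379 + 0)*(2377 - 3007) = -379*(-630) = 238770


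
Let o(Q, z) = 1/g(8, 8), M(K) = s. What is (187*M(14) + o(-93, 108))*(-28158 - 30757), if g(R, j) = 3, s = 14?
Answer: -462777325/3 ≈ -1.5426e+8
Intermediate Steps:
M(K) = 14
o(Q, z) = ⅓ (o(Q, z) = 1/3 = ⅓)
(187*M(14) + o(-93, 108))*(-28158 - 30757) = (187*14 + ⅓)*(-28158 - 30757) = (2618 + ⅓)*(-58915) = (7855/3)*(-58915) = -462777325/3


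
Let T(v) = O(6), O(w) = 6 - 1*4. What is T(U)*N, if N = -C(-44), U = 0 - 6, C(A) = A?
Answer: 88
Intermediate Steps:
O(w) = 2 (O(w) = 6 - 4 = 2)
U = -6
N = 44 (N = -1*(-44) = 44)
T(v) = 2
T(U)*N = 2*44 = 88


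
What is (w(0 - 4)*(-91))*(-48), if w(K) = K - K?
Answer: 0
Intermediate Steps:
w(K) = 0
(w(0 - 4)*(-91))*(-48) = (0*(-91))*(-48) = 0*(-48) = 0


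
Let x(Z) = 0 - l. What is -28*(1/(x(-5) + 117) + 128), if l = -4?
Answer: -433692/121 ≈ -3584.2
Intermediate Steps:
x(Z) = 4 (x(Z) = 0 - 1*(-4) = 0 + 4 = 4)
-28*(1/(x(-5) + 117) + 128) = -28*(1/(4 + 117) + 128) = -28*(1/121 + 128) = -28*15489/121 = -433692/121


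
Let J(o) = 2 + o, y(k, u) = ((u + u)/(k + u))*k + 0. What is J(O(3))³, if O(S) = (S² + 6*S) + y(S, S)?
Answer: 32768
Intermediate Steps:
y(k, u) = 2*k*u/(k + u) (y(k, u) = ((2*u)/(k + u))*k + 0 = (2*u/(k + u))*k + 0 = 2*k*u/(k + u) + 0 = 2*k*u/(k + u))
O(S) = S² + 7*S (O(S) = (S² + 6*S) + 2*S*S/(S + S) = (S² + 6*S) + 2*S*S/((2*S)) = (S² + 6*S) + 2*S*S*(1/(2*S)) = (S² + 6*S) + S = S² + 7*S)
J(O(3))³ = (2 + 3*(7 + 3))³ = (2 + 3*10)³ = (2 + 30)³ = 32³ = 32768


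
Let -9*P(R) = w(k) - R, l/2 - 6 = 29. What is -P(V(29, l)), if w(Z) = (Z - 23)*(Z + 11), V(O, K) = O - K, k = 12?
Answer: -212/9 ≈ -23.556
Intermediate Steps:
l = 70 (l = 12 + 2*29 = 12 + 58 = 70)
w(Z) = (-23 + Z)*(11 + Z)
P(R) = 253/9 + R/9 (P(R) = -((-253 + 12**2 - 12*12) - R)/9 = -((-253 + 144 - 144) - R)/9 = -(-253 - R)/9 = 253/9 + R/9)
-P(V(29, l)) = -(253/9 + (29 - 1*70)/9) = -(253/9 + (29 - 70)/9) = -(253/9 + (1/9)*(-41)) = -(253/9 - 41/9) = -1*212/9 = -212/9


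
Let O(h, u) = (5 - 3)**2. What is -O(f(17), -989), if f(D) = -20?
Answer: -4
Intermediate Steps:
O(h, u) = 4 (O(h, u) = 2**2 = 4)
-O(f(17), -989) = -1*4 = -4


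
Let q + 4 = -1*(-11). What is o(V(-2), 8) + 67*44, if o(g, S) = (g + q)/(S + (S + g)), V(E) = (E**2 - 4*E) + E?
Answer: 76665/26 ≈ 2948.7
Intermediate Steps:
V(E) = E**2 - 3*E
q = 7 (q = -4 - 1*(-11) = -4 + 11 = 7)
o(g, S) = (7 + g)/(g + 2*S) (o(g, S) = (g + 7)/(S + (S + g)) = (7 + g)/(g + 2*S))
o(V(-2), 8) + 67*44 = (7 - 2*(-3 - 2))/(-2*(-3 - 2) + 2*8) + 67*44 = (7 - 2*(-5))/(-2*(-5) + 16) + 2948 = (7 + 10)/(10 + 16) + 2948 = 17/26 + 2948 = 76665/26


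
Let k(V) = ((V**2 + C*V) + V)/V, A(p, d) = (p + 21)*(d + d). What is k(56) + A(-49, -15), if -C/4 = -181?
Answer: 1621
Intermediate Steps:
C = 724 (C = -4*(-181) = 724)
A(p, d) = 2*d*(21 + p) (A(p, d) = (21 + p)*(2*d) = 2*d*(21 + p))
k(V) = (V**2 + 725*V)/V (k(V) = ((V**2 + 724*V) + V)/V = (V**2 + 725*V)/V)
k(56) + A(-49, -15) = (725 + 56) + 2*(-15)*(21 - 49) = 781 + 2*(-15)*(-28) = 781 + 840 = 1621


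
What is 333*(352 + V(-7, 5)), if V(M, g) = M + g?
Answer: 116550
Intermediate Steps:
333*(352 + V(-7, 5)) = 333*(352 + (-7 + 5)) = 333*(352 - 2) = 333*350 = 116550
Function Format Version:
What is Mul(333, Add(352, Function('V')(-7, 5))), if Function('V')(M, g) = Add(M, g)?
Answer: 116550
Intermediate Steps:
Mul(333, Add(352, Function('V')(-7, 5))) = Mul(333, Add(352, Add(-7, 5))) = Mul(333, Add(352, -2)) = Mul(333, 350) = 116550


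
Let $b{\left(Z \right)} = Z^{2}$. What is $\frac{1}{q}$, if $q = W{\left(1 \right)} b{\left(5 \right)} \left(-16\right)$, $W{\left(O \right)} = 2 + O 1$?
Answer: $- \frac{1}{1200} \approx -0.00083333$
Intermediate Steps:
$W{\left(O \right)} = 2 + O$
$q = -1200$ ($q = \left(2 + 1\right) 5^{2} \left(-16\right) = 3 \cdot 25 \left(-16\right) = 75 \left(-16\right) = -1200$)
$\frac{1}{q} = \frac{1}{-1200} = - \frac{1}{1200}$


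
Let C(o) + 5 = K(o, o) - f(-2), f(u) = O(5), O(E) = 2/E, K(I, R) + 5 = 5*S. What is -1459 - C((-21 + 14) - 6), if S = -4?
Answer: -7143/5 ≈ -1428.6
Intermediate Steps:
K(I, R) = -25 (K(I, R) = -5 + 5*(-4) = -5 - 20 = -25)
f(u) = ⅖ (f(u) = 2/5 = 2*(⅕) = ⅖)
C(o) = -152/5 (C(o) = -5 + (-25 - 1*⅖) = -5 + (-25 - ⅖) = -5 - 127/5 = -152/5)
-1459 - C((-21 + 14) - 6) = -1459 - 1*(-152/5) = -1459 + 152/5 = -7143/5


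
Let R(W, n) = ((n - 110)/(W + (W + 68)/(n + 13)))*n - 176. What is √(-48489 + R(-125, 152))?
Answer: I*√64314821145/1149 ≈ 220.72*I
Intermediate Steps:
R(W, n) = -176 + n*(-110 + n)/(W + (68 + W)/(13 + n)) (R(W, n) = ((-110 + n)/(W + (68 + W)/(13 + n)))*n - 176 = n*(-110 + n)/(W + (68 + W)/(13 + n)) - 176 = -176 + n*(-110 + n)/(W + (68 + W)/(13 + n)))
√(-48489 + R(-125, 152)) = √(-48489 + (-11968 + 152³ - 2464*(-125) - 1430*152 - 97*152² - 176*(-125)*152)/(68 + 14*(-125) - 125*152)) = √(-48489 + (-11968 + 3511808 + 308000 - 217360 - 97*23104 + 3344000)/(68 - 1750 - 19000)) = √(-48489 + (-11968 + 3511808 + 308000 - 217360 - 2241088 + 3344000)/(-20682)) = √(-48489 - 1/20682*4693392) = √(-48489 - 260744/1149) = √(-55974605/1149) = I*√64314821145/1149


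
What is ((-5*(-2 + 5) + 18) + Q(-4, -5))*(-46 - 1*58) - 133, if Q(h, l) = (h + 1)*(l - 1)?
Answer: -2317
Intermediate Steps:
Q(h, l) = (1 + h)*(-1 + l)
((-5*(-2 + 5) + 18) + Q(-4, -5))*(-46 - 1*58) - 133 = ((-5*(-2 + 5) + 18) + (-1 - 5 - 1*(-4) - 4*(-5)))*(-46 - 1*58) - 133 = ((-5*3 + 18) + (-1 - 5 + 4 + 20))*(-46 - 58) - 133 = ((-15 + 18) + 18)*(-104) - 133 = (3 + 18)*(-104) - 133 = 21*(-104) - 133 = -2184 - 133 = -2317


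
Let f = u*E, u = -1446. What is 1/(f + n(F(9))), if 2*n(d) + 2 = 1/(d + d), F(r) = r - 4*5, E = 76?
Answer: -44/4835469 ≈ -9.0994e-6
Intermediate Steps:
F(r) = -20 + r (F(r) = r - 20 = -20 + r)
n(d) = -1 + 1/(4*d) (n(d) = -1 + 1/(2*(d + d)) = -1 + 1/(2*((2*d))) = -1 + (1/(2*d))/2 = -1 + 1/(4*d))
f = -109896 (f = -1446*76 = -109896)
1/(f + n(F(9))) = 1/(-109896 + (¼ - (-20 + 9))/(-20 + 9)) = 1/(-109896 + (¼ - 1*(-11))/(-11)) = 1/(-109896 - (¼ + 11)/11) = 1/(-109896 - 1/11*45/4) = 1/(-109896 - 45/44) = 1/(-4835469/44) = -44/4835469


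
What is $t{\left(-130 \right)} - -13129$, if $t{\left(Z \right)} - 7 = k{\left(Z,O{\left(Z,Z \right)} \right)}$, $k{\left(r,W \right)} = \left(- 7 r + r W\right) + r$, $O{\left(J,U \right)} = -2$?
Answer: $14176$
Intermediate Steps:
$k{\left(r,W \right)} = - 6 r + W r$ ($k{\left(r,W \right)} = \left(- 7 r + W r\right) + r = - 6 r + W r$)
$t{\left(Z \right)} = 7 - 8 Z$ ($t{\left(Z \right)} = 7 + Z \left(-6 - 2\right) = 7 + Z \left(-8\right) = 7 - 8 Z$)
$t{\left(-130 \right)} - -13129 = \left(7 - -1040\right) - -13129 = \left(7 + 1040\right) + 13129 = 1047 + 13129 = 14176$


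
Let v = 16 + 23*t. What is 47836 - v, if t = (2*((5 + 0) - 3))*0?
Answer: 47820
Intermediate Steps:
t = 0 (t = (2*(5 - 3))*0 = (2*2)*0 = 4*0 = 0)
v = 16 (v = 16 + 23*0 = 16 + 0 = 16)
47836 - v = 47836 - 1*16 = 47836 - 16 = 47820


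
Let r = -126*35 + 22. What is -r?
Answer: 4388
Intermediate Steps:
r = -4388 (r = -4410 + 22 = -4388)
-r = -1*(-4388) = 4388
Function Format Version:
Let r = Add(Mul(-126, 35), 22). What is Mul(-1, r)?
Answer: 4388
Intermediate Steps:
r = -4388 (r = Add(-4410, 22) = -4388)
Mul(-1, r) = Mul(-1, -4388) = 4388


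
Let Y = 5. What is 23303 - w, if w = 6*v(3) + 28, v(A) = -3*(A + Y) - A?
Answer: 23437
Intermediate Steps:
v(A) = -15 - 4*A (v(A) = -3*(A + 5) - A = -3*(5 + A) - A = (-15 - 3*A) - A = -15 - 4*A)
w = -134 (w = 6*(-15 - 4*3) + 28 = 6*(-15 - 12) + 28 = 6*(-27) + 28 = -162 + 28 = -134)
23303 - w = 23303 - 1*(-134) = 23303 + 134 = 23437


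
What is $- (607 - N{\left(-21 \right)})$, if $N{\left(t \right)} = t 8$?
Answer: $-775$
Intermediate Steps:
$N{\left(t \right)} = 8 t$
$- (607 - N{\left(-21 \right)}) = - (607 - 8 \left(-21\right)) = - (607 - -168) = - (607 + 168) = \left(-1\right) 775 = -775$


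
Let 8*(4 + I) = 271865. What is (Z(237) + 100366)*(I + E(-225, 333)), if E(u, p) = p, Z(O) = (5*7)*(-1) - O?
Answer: 13737751359/4 ≈ 3.4344e+9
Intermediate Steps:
I = 271833/8 (I = -4 + (⅛)*271865 = -4 + 271865/8 = 271833/8 ≈ 33979.)
Z(O) = -35 - O (Z(O) = 35*(-1) - O = -35 - O)
(Z(237) + 100366)*(I + E(-225, 333)) = ((-35 - 1*237) + 100366)*(271833/8 + 333) = ((-35 - 237) + 100366)*(274497/8) = (-272 + 100366)*(274497/8) = 100094*(274497/8) = 13737751359/4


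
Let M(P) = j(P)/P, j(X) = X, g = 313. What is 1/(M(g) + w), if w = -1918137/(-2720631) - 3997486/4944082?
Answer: 37997239423/34064308015 ≈ 1.1155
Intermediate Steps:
w = -3932931408/37997239423 (w = -1918137*(-1/2720631) - 3997486*1/4944082 = 639379/906877 - 33877/41899 = -3932931408/37997239423 ≈ -0.10351)
M(P) = 1 (M(P) = P/P = 1)
1/(M(g) + w) = 1/(1 - 3932931408/37997239423) = 1/(34064308015/37997239423) = 37997239423/34064308015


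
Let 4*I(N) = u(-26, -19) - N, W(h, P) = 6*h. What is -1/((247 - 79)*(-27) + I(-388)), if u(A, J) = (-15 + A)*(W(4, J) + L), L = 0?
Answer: 1/4685 ≈ 0.00021345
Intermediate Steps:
u(A, J) = -360 + 24*A (u(A, J) = (-15 + A)*(6*4 + 0) = (-15 + A)*(24 + 0) = (-15 + A)*24 = -360 + 24*A)
I(N) = -246 - N/4 (I(N) = ((-360 + 24*(-26)) - N)/4 = ((-360 - 624) - N)/4 = (-984 - N)/4 = -246 - N/4)
-1/((247 - 79)*(-27) + I(-388)) = -1/((247 - 79)*(-27) + (-246 - ¼*(-388))) = -1/(168*(-27) + (-246 + 97)) = -1/(-4536 - 149) = -1/(-4685) = -1*(-1/4685) = 1/4685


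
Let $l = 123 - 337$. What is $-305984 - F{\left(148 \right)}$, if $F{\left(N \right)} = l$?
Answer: $-305770$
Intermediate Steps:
$l = -214$ ($l = 123 - 337 = -214$)
$F{\left(N \right)} = -214$
$-305984 - F{\left(148 \right)} = -305984 - -214 = -305984 + 214 = -305770$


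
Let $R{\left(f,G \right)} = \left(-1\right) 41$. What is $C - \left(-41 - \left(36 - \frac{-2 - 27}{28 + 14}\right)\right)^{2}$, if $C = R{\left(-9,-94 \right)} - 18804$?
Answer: $- \frac{43889749}{1764} \approx -24881.0$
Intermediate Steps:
$R{\left(f,G \right)} = -41$
$C = -18845$ ($C = -41 - 18804 = -18845$)
$C - \left(-41 - \left(36 - \frac{-2 - 27}{28 + 14}\right)\right)^{2} = -18845 - \left(-41 - \left(36 - \frac{-2 - 27}{28 + 14}\right)\right)^{2} = -18845 - \left(-41 - \left(36 + \frac{29}{42}\right)\right)^{2} = -18845 - \left(-41 - \frac{1541}{42}\right)^{2} = -18845 - \left(- \frac{3263}{42}\right)^{2} = -18845 - \frac{10647169}{1764} = - \frac{43889749}{1764}$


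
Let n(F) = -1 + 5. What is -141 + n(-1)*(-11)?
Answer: -185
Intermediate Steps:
n(F) = 4
-141 + n(-1)*(-11) = -141 + 4*(-11) = -141 - 44 = -185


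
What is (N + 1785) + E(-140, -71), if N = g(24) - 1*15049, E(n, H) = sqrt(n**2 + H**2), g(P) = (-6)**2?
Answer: -13228 + sqrt(24641) ≈ -13071.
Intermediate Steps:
g(P) = 36
E(n, H) = sqrt(H**2 + n**2)
N = -15013 (N = 36 - 1*15049 = 36 - 15049 = -15013)
(N + 1785) + E(-140, -71) = (-15013 + 1785) + sqrt((-71)**2 + (-140)**2) = -13228 + sqrt(5041 + 19600) = -13228 + sqrt(24641)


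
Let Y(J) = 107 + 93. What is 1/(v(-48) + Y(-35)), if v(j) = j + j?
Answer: 1/104 ≈ 0.0096154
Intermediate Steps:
v(j) = 2*j
Y(J) = 200
1/(v(-48) + Y(-35)) = 1/(2*(-48) + 200) = 1/(-96 + 200) = 1/104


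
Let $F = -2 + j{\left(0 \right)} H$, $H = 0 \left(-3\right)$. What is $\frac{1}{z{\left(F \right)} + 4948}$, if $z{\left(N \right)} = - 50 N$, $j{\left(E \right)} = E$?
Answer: $\frac{1}{5048} \approx 0.0001981$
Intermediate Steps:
$H = 0$
$F = -2$ ($F = -2 + 0 \cdot 0 = -2 + 0 = -2$)
$\frac{1}{z{\left(F \right)} + 4948} = \frac{1}{\left(-50\right) \left(-2\right) + 4948} = \frac{1}{100 + 4948} = \frac{1}{5048}$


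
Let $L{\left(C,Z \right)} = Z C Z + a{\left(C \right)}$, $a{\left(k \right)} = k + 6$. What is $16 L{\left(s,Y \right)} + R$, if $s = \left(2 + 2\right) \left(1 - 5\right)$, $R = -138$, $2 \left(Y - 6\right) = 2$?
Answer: $-12842$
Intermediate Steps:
$Y = 7$ ($Y = 6 + \frac{1}{2} \cdot 2 = 6 + 1 = 7$)
$a{\left(k \right)} = 6 + k$
$s = -16$ ($s = 4 \left(-4\right) = -16$)
$L{\left(C,Z \right)} = 6 + C + C Z^{2}$ ($L{\left(C,Z \right)} = Z C Z + \left(6 + C\right) = C Z Z + \left(6 + C\right) = C Z^{2} + \left(6 + C\right) = 6 + C + C Z^{2}$)
$16 L{\left(s,Y \right)} + R = 16 \left(6 - 16 - 16 \cdot 7^{2}\right) - 138 = 16 \left(6 - 16 - 784\right) - 138 = 16 \left(-794\right) - 138 = -12704 - 138 = -12842$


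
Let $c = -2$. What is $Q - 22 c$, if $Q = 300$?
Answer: $344$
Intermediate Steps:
$Q - 22 c = 300 - 22 \left(-2\right) = 300 - -44 = 300 + 44 = 344$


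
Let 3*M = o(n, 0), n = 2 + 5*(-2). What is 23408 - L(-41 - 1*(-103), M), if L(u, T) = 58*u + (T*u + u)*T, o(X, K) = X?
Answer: 175828/9 ≈ 19536.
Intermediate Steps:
n = -8 (n = 2 - 10 = -8)
M = -8/3 (M = (⅓)*(-8) = -8/3 ≈ -2.6667)
L(u, T) = 58*u + T*(u + T*u) (L(u, T) = 58*u + (u + T*u)*T = 58*u + T*(u + T*u))
23408 - L(-41 - 1*(-103), M) = 23408 - (-41 - 1*(-103))*(58 - 8/3 + (-8/3)²) = 23408 - (-41 + 103)*(58 - 8/3 + 64/9) = 23408 - 62*562/9 = 23408 - 1*34844/9 = 23408 - 34844/9 = 175828/9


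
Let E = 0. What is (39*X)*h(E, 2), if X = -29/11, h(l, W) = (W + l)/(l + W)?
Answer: -1131/11 ≈ -102.82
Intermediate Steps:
h(l, W) = 1 (h(l, W) = (W + l)/(W + l) = 1)
X = -29/11 (X = -29*1/11 = -29/11 ≈ -2.6364)
(39*X)*h(E, 2) = (39*(-29/11))*1 = -1131/11*1 = -1131/11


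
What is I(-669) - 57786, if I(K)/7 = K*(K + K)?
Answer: 6208068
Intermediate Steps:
I(K) = 14*K**2 (I(K) = 7*(K*(K + K)) = 7*(K*(2*K)) = 7*(2*K**2) = 14*K**2)
I(-669) - 57786 = 14*(-669)**2 - 57786 = 14*447561 - 57786 = 6265854 - 57786 = 6208068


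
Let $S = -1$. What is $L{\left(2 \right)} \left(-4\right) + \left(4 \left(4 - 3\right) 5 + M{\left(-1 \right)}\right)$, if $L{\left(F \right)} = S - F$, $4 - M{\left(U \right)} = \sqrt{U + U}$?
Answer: $36 - i \sqrt{2} \approx 36.0 - 1.4142 i$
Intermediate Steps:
$M{\left(U \right)} = 4 - \sqrt{2} \sqrt{U}$ ($M{\left(U \right)} = 4 - \sqrt{U + U} = 4 - \sqrt{2 U} = 4 - \sqrt{2} \sqrt{U}$)
$L{\left(F \right)} = -1 - F$
$L{\left(2 \right)} \left(-4\right) + \left(4 \left(4 - 3\right) 5 + M{\left(-1 \right)}\right) = \left(-1 - 2\right) \left(-4\right) + \left(4 \left(4 - 3\right) 5 + \left(4 - \sqrt{2} \sqrt{-1}\right)\right) = \left(-1 - 2\right) \left(-4\right) + \left(4 \cdot 1 \cdot 5 + \left(4 - \sqrt{2} i\right)\right) = \left(-3\right) \left(-4\right) + \left(4 \cdot 5 + \left(4 - i \sqrt{2}\right)\right) = 12 + \left(20 + \left(4 - i \sqrt{2}\right)\right) = 12 + \left(24 - i \sqrt{2}\right) = 36 - i \sqrt{2}$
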